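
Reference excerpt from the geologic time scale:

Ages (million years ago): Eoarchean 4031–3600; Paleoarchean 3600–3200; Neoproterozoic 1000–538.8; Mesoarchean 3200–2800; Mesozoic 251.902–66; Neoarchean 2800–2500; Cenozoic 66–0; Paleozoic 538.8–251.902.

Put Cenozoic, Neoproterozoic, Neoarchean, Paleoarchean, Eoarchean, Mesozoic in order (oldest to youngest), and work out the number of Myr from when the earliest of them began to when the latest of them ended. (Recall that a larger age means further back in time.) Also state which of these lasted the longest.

Eoarchean → Paleoarchean → Neoarchean → Neoproterozoic → Mesozoic → Cenozoic; total span 4031 Myr; longest is Neoproterozoic

From the excerpt: Cenozoic 66–0; Neoproterozoic 1000–538.8; Neoarchean 2800–2500; Paleoarchean 3600–3200; Eoarchean 4031–3600; Mesozoic 251.902–66 (Ma).
Larger Ma is earlier, so the oldest is Eoarchean and the youngest is Cenozoic; oldest to youngest: Eoarchean, Paleoarchean, Neoarchean, Neoproterozoic, Mesozoic, Cenozoic.
Oldest start 4031 minus youngest end 0 gives 4031 Myr overall.
Individual lengths (start − end): Neoarchean 300; Neoproterozoic 461.2; Paleoarchean 400; Cenozoic 66; Mesozoic 185.902; Eoarchean 431. The largest is Neoproterozoic at 461.2 Myr.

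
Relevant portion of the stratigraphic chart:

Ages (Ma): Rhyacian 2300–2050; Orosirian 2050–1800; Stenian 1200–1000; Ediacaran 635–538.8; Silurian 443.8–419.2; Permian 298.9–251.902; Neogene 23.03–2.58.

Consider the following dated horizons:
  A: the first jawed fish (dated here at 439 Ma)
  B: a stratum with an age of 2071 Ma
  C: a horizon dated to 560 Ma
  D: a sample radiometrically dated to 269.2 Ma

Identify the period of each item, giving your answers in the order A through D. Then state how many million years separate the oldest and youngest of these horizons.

A — Silurian; B — Rhyacian; C — Ediacaran; D — Permian; span 1801.8 million years

Match each age against the start–end ranges in the excerpt: A = 439 Ma → Silurian (443.8–419.2); B = 2071 Ma → Rhyacian (2300–2050); C = 560 Ma → Ediacaran (635–538.8); D = 269.2 Ma → Permian (298.9–251.902).
The largest age is 2071 Ma and the smallest is 269.2 Ma; their difference is 1801.8 Myr.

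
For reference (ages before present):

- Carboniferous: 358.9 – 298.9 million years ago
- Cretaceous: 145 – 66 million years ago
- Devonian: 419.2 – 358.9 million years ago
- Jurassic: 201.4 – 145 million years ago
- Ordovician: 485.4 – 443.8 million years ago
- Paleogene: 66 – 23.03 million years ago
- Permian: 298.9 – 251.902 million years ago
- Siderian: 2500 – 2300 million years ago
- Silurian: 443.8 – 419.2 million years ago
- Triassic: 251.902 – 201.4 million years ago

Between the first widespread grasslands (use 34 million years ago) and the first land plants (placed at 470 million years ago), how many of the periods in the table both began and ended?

7

The older date is 470 Ma and the younger is 34 Ma.
Periods with start < 470 and end > 34 Ma: Silurian (443.8–419.2), Devonian (419.2–358.9), Carboniferous (358.9–298.9), Permian (298.9–251.902), Triassic (251.902–201.4), Jurassic (201.4–145), Cretaceous (145–66).
That is 7 complete periods.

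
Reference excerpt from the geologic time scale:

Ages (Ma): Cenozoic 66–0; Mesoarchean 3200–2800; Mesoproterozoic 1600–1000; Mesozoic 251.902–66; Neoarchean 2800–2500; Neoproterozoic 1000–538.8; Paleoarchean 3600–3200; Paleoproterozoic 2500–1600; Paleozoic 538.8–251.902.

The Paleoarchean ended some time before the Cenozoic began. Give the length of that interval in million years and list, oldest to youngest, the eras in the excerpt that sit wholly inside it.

The Paleoarchean closes at 3200 Ma and the Cenozoic opens at 66 Ma, so the interval is 3200 − 66 = 3134 Myr.
An era fits inside if it starts at or after 3200 Ma and ends at or before 66 Ma; oldest first that gives Mesoarchean, Neoarchean, Paleoproterozoic, Mesoproterozoic, Neoproterozoic, Paleozoic, Mesozoic.

3134 million years; Mesoarchean, Neoarchean, Paleoproterozoic, Mesoproterozoic, Neoproterozoic, Paleozoic, Mesozoic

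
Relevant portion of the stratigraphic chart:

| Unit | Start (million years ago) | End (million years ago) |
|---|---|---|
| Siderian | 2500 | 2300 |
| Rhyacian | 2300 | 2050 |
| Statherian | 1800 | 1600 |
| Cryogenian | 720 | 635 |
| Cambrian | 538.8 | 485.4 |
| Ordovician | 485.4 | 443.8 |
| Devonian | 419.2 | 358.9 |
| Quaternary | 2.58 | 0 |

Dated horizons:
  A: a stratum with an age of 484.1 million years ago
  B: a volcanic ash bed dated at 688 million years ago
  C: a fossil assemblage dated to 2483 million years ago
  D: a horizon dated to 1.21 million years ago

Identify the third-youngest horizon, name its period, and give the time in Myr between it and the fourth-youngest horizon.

B, in the Cryogenian; 1795 million years to C

Sorted youngest-first by Ma: D (1.21), A (484.1), B (688), C (2483).
The third youngest is B at 688 Ma, which lies in 720–635 Ma: the Cryogenian.
The fourth youngest is C at 2483 Ma; separation = |688 − 2483| = 1795 Myr.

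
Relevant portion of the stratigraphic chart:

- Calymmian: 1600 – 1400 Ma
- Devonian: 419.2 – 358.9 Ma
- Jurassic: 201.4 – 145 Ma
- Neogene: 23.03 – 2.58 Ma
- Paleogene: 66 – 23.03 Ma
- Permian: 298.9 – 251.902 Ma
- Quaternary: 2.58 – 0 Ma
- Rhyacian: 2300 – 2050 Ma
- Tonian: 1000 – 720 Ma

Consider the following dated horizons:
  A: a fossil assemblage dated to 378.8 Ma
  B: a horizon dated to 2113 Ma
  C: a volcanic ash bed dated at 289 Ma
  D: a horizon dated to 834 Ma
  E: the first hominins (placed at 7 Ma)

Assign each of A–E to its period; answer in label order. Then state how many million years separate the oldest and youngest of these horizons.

A: 378.8 Ma lies in 419.2–358.9 Ma, so Devonian.
B: 2113 Ma lies in 2300–2050 Ma, so Rhyacian.
C: 289 Ma lies in 298.9–251.902 Ma, so Permian.
D: 834 Ma lies in 1000–720 Ma, so Tonian.
E: 7 Ma lies in 23.03–2.58 Ma, so Neogene.
Oldest = 2113 Ma, youngest = 7 Ma → span 2106 Myr.

A — Devonian; B — Rhyacian; C — Permian; D — Tonian; E — Neogene; span 2106 million years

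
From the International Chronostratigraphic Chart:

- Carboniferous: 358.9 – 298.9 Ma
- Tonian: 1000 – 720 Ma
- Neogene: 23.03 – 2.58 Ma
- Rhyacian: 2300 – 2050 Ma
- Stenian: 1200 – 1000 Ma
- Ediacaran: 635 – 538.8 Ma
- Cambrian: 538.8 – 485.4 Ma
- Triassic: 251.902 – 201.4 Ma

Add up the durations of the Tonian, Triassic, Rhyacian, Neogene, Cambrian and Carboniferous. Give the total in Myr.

714.352 million years

Duration is start − end for each: (1000 − 720) + (251.902 − 201.4) + (2300 − 2050) + (23.03 − 2.58) + (538.8 − 485.4) + (358.9 − 298.9).
That is 280 + 50.502 + 250 + 20.45 + 53.4 + 60, which totals 714.352 million years.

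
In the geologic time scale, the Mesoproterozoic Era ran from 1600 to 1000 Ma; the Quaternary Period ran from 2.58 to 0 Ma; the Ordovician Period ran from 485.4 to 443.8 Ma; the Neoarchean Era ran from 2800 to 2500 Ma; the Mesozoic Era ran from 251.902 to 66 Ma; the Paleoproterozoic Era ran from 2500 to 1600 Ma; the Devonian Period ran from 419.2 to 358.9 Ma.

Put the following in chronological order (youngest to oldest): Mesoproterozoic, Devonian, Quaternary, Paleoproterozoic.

Quaternary, Devonian, Mesoproterozoic, Paleoproterozoic

The oldest of these is Paleoproterozoic (starts 2500 Ma) and the youngest is Quaternary (ends 0 Ma).
In between, by decreasing start age: Mesoproterozoic (1600), Devonian (419.2).
Listing youngest first means reversing that sequence.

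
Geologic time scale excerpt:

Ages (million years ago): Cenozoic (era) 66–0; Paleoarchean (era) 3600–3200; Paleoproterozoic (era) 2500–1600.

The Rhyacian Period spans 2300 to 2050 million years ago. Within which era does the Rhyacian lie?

Paleoproterozoic

The Rhyacian (2300–2050 Ma) lies entirely within 2500–1600 Ma, the Paleoproterozoic Era.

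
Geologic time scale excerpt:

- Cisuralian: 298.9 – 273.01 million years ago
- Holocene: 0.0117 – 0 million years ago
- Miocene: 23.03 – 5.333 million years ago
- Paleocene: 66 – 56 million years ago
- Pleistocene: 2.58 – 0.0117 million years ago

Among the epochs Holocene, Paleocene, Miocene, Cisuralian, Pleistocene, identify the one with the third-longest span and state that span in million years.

Start − end for each: Holocene 0.0117 − 0 = 0.0117; Paleocene 66 − 56 = 10; Miocene 23.03 − 5.333 = 17.697; Cisuralian 298.9 − 273.01 = 25.89; Pleistocene 2.58 − 0.0117 = 2.5683.
Ranking these from longest: Cisuralian > Miocene > Paleocene > Pleistocene > Holocene.
Position 3 in that ranking is Paleocene, which lasted 10 Myr.

Paleocene, 10 million years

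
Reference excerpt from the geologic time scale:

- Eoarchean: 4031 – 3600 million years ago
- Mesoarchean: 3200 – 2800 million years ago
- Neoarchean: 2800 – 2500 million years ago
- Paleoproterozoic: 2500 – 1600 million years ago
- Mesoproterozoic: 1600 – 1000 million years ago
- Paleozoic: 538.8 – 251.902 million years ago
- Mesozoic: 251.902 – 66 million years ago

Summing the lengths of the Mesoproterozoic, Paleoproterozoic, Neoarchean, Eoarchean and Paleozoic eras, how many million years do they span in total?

2517.898 million years

Duration is start − end for each: (1600 − 1000) + (2500 − 1600) + (2800 − 2500) + (4031 − 3600) + (538.8 − 251.902).
That is 600 + 900 + 300 + 431 + 286.898, which totals 2517.898 million years.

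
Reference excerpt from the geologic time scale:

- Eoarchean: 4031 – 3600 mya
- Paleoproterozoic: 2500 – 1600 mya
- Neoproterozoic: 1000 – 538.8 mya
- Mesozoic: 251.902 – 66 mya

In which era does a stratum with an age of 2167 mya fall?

Paleoproterozoic

2167 Ma lies between 2500 and 1600 Ma, so it falls in the Paleoproterozoic.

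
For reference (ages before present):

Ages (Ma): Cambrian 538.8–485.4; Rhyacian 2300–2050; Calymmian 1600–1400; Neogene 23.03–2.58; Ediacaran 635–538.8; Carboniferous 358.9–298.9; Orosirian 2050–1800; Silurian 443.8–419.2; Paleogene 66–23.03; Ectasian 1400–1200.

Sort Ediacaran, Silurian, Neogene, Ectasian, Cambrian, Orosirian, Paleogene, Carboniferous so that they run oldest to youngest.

Orosirian, Ectasian, Ediacaran, Cambrian, Silurian, Carboniferous, Paleogene, Neogene

The oldest of these is Orosirian (starts 2050 Ma) and the youngest is Neogene (ends 2.58 Ma).
In between, by decreasing start age: Ectasian (1400), Ediacaran (635), Cambrian (538.8), Silurian (443.8), Carboniferous (358.9), Paleogene (66).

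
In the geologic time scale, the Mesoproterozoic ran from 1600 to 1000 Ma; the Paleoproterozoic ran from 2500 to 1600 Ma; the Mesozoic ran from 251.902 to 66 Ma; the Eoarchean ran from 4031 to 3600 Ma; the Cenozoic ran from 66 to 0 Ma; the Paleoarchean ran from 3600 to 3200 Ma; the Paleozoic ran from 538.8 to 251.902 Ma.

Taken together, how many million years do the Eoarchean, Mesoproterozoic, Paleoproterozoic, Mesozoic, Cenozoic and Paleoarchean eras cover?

Each duration: Eoarchean = 431; Mesoproterozoic = 600; Paleoproterozoic = 900; Mesozoic = 185.902; Cenozoic = 66; Paleoarchean = 400.
Sum: 431 + 600 + 900 + 185.902 + 66 + 400 = 2582.902 Myr.

2582.902 million years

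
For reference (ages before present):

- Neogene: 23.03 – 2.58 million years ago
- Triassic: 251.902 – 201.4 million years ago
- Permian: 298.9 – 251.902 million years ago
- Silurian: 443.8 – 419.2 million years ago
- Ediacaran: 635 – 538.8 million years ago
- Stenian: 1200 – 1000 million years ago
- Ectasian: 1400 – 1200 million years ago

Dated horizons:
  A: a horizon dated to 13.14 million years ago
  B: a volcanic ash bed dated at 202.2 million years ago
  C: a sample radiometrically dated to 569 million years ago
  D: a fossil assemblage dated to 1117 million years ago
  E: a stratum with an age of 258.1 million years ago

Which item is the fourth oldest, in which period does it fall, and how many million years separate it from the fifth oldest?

B, in the Triassic; 189.06 million years to A

Larger Ma means older, so oldest first: D 1117 > C 569 > E 258.1 > B 202.2 > A 13.14.
Counting 4 along gives B (202.2 Ma); the excerpt puts that inside the Triassic, 251.902–201.4 Ma.
Next in line is A (13.14 Ma), and 202.2 − 13.14 = 189.06 Myr.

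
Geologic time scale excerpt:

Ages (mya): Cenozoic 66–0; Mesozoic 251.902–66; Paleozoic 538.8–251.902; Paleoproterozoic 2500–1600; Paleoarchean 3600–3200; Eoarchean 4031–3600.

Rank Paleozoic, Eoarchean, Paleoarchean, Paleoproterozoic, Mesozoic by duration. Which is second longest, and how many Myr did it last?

Durations: Paleozoic 286.898; Eoarchean 431; Paleoarchean 400; Paleoproterozoic 900; Mesozoic 185.902 Myr.
Sorted longest-first: Paleoproterozoic (900), Eoarchean (431), Paleoarchean (400), Paleozoic (286.898), Mesozoic (185.902).
The second longest is Eoarchean at 431 Myr.

Eoarchean, 431 million years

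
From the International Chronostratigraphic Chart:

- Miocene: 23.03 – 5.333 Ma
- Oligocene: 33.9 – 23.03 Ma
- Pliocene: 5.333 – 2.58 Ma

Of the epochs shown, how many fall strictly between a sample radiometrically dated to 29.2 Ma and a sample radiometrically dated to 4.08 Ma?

1

29.2 Ma sits inside the Oligocene (33.9–23.03) and 4.08 Ma inside the Pliocene (5.333–2.58); neither of those is wholly between the two dates.
The listed epochs lying completely between them are Miocene — 1 in all.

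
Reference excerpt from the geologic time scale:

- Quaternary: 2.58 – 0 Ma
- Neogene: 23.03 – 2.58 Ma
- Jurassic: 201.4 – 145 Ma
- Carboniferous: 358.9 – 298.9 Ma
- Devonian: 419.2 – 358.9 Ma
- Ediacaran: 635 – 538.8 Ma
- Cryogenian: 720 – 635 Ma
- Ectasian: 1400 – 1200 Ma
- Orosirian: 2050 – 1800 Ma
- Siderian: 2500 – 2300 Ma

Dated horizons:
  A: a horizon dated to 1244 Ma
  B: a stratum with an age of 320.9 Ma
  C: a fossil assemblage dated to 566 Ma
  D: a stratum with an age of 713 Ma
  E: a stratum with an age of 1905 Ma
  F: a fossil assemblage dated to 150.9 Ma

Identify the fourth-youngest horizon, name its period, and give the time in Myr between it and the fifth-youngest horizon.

D, in the Cryogenian; 531 million years to A

Smaller Ma means younger, so youngest first: F 150.9 < B 320.9 < C 566 < D 713 < A 1244 < E 1905.
Counting 4 along gives D (713 Ma); the excerpt puts that inside the Cryogenian, 720–635 Ma.
Next in line is A (1244 Ma), and 1244 − 713 = 531 Myr.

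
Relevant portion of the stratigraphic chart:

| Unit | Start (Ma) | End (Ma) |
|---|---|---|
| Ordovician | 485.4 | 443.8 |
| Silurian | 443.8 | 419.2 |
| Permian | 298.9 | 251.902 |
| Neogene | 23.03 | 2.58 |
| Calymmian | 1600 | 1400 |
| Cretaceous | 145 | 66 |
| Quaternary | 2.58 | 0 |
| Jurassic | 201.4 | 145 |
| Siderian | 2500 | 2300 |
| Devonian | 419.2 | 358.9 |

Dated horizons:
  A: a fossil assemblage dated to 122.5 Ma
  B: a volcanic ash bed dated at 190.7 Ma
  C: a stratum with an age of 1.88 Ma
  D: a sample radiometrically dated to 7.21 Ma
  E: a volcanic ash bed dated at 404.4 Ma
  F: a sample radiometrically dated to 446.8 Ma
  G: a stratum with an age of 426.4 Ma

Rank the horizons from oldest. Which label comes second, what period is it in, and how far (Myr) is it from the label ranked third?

G, in the Silurian; 22 million years to E

Sorted oldest-first by Ma: F (446.8), G (426.4), E (404.4), B (190.7), A (122.5), D (7.21), C (1.88).
The second oldest is G at 426.4 Ma, which lies in 443.8–419.2 Ma: the Silurian.
The third oldest is E at 404.4 Ma; separation = |426.4 − 404.4| = 22 Myr.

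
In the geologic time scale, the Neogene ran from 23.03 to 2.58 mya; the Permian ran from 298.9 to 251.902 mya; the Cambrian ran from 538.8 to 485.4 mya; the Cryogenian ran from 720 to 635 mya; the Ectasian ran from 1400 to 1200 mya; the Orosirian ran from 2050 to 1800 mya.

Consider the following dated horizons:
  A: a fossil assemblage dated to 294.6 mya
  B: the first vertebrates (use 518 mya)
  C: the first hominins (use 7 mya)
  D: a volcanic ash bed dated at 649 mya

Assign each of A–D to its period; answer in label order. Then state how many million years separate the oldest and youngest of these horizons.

Match each age against the start–end ranges in the excerpt: A = 294.6 Ma → Permian (298.9–251.902); B = 518 Ma → Cambrian (538.8–485.4); C = 7 Ma → Neogene (23.03–2.58); D = 649 Ma → Cryogenian (720–635).
The largest age is 649 Ma and the smallest is 7 Ma; their difference is 642 Myr.

A — Permian; B — Cambrian; C — Neogene; D — Cryogenian; span 642 million years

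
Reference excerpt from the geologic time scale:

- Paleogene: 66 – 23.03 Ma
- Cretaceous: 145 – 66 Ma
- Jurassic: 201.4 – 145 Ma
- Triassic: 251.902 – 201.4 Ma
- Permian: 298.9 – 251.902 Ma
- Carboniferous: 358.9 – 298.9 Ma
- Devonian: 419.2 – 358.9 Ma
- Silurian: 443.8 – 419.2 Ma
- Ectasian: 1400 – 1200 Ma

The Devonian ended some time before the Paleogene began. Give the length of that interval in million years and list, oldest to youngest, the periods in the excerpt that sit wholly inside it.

The Devonian closes at 358.9 Ma and the Paleogene opens at 66 Ma, so the interval is 358.9 − 66 = 292.9 Myr.
A period fits inside if it starts at or after 358.9 Ma and ends at or before 66 Ma; oldest first that gives Carboniferous, Permian, Triassic, Jurassic, Cretaceous.

292.9 million years; Carboniferous, Permian, Triassic, Jurassic, Cretaceous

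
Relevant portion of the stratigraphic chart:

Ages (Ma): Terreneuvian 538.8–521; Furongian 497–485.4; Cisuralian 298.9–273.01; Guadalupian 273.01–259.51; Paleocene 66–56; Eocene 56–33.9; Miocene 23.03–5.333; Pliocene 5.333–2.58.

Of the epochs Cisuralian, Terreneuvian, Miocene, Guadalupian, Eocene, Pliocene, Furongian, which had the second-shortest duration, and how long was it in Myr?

Furongian, 11.6 million years

Start − end for each: Cisuralian 298.9 − 273.01 = 25.89; Terreneuvian 538.8 − 521 = 17.8; Miocene 23.03 − 5.333 = 17.697; Guadalupian 273.01 − 259.51 = 13.5; Eocene 56 − 33.9 = 22.1; Pliocene 5.333 − 2.58 = 2.753; Furongian 497 − 485.4 = 11.6.
Ranking these from shortest: Pliocene < Furongian < Guadalupian < Miocene < Terreneuvian < Eocene < Cisuralian.
Position 2 in that ranking is Furongian, which lasted 11.6 Myr.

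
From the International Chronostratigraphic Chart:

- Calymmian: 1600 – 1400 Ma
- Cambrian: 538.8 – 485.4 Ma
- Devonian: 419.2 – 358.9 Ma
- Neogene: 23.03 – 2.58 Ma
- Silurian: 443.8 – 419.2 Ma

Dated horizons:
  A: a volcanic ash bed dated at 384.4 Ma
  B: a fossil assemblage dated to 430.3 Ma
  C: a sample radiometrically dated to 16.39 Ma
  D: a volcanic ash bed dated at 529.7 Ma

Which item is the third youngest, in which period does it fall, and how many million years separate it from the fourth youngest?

Smaller Ma means younger, so youngest first: C 16.39 < A 384.4 < B 430.3 < D 529.7.
Counting 3 along gives B (430.3 Ma); the excerpt puts that inside the Silurian, 443.8–419.2 Ma.
Next in line is D (529.7 Ma), and 529.7 − 430.3 = 99.4 Myr.

B, in the Silurian; 99.4 million years to D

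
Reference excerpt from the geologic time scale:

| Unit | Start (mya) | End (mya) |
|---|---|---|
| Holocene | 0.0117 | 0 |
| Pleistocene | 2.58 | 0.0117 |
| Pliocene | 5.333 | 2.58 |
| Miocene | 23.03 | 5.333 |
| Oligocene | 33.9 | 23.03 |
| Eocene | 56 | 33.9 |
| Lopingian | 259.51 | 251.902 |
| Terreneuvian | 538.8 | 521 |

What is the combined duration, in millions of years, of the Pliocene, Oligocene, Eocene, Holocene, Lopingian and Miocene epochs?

Each duration: Pliocene = 2.753; Oligocene = 10.87; Eocene = 22.1; Holocene = 0.0117; Lopingian = 7.608; Miocene = 17.697.
Sum: 2.753 + 10.87 + 22.1 + 0.0117 + 7.608 + 17.697 = 61.0397 Myr.

61.0397 million years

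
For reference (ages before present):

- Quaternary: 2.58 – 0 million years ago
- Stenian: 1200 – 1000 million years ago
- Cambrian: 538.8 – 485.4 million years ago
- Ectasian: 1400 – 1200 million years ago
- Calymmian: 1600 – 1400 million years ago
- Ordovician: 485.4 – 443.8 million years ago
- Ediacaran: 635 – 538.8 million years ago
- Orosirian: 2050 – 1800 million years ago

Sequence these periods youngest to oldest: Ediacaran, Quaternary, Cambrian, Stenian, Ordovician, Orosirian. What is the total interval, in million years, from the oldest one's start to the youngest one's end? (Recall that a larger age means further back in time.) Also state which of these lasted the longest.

Start ages (Ma): Orosirian 2050, Stenian 1200, Ediacaran 635, Cambrian 538.8, Ordovician 485.4, Quaternary 2.58.
Ordered youngest to oldest: Quaternary, Ordovician, Cambrian, Ediacaran, Stenian, Orosirian.
Span = 2050 − 0 = 2050 Myr.
Durations: Stenian 200, Orosirian 250, Cambrian 53.4, Quaternary 2.58, Ediacaran 96.2, Ordovician 41.6 → longest is Orosirian (250 Myr).

Quaternary, Ordovician, Cambrian, Ediacaran, Stenian, Orosirian; total span 2050 Myr; longest is Orosirian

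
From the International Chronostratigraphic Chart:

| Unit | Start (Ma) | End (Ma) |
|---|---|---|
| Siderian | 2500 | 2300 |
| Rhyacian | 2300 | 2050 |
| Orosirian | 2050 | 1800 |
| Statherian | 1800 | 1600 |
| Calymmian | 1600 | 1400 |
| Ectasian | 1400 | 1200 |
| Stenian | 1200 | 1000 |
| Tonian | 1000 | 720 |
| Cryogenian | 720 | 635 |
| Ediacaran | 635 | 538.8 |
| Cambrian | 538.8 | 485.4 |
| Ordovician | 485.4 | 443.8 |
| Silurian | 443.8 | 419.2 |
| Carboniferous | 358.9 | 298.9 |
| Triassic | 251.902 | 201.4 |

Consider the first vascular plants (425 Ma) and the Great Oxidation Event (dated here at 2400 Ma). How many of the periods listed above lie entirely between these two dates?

11

The older date is 2400 Ma and the younger is 425 Ma.
Periods with start < 2400 and end > 425 Ma: Rhyacian (2300–2050), Orosirian (2050–1800), Statherian (1800–1600), Calymmian (1600–1400), Ectasian (1400–1200), Stenian (1200–1000), Tonian (1000–720), Cryogenian (720–635), Ediacaran (635–538.8), Cambrian (538.8–485.4), Ordovician (485.4–443.8).
That is 11 complete periods.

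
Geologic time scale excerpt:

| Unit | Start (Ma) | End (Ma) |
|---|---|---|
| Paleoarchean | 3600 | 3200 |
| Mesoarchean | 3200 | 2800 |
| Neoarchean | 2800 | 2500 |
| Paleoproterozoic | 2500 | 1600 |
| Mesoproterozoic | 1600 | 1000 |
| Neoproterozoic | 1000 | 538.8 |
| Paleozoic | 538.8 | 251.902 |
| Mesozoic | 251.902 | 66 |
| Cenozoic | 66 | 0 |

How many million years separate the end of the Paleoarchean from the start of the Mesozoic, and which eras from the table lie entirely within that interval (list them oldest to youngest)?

2948.098 million years; Mesoarchean, Neoarchean, Paleoproterozoic, Mesoproterozoic, Neoproterozoic, Paleozoic

End of Paleoarchean = 3200 Ma; start of Mesozoic = 251.902 Ma.
Gap = 3200 − 251.902 = 2948.098 Myr.
Eras wholly inside 3200–251.902 Ma: Mesoarchean (3200–2800), Neoarchean (2800–2500), Paleoproterozoic (2500–1600), Mesoproterozoic (1600–1000), Neoproterozoic (1000–538.8), Paleozoic (538.8–251.902).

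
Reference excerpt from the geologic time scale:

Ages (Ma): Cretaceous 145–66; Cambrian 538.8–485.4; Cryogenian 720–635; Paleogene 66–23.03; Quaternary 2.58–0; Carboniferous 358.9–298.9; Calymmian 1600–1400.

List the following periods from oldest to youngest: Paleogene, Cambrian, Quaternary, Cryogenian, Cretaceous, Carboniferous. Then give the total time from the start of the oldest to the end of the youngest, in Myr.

Cryogenian → Cambrian → Carboniferous → Cretaceous → Paleogene → Quaternary; total span 720 Myr

From the excerpt: Paleogene 66–23.03; Cambrian 538.8–485.4; Quaternary 2.58–0; Cryogenian 720–635; Cretaceous 145–66; Carboniferous 358.9–298.9 (Ma).
Larger Ma is earlier, so the oldest is Cryogenian and the youngest is Quaternary; oldest to youngest: Cryogenian, Cambrian, Carboniferous, Cretaceous, Paleogene, Quaternary.
Oldest start 720 minus youngest end 0 gives 720 Myr overall.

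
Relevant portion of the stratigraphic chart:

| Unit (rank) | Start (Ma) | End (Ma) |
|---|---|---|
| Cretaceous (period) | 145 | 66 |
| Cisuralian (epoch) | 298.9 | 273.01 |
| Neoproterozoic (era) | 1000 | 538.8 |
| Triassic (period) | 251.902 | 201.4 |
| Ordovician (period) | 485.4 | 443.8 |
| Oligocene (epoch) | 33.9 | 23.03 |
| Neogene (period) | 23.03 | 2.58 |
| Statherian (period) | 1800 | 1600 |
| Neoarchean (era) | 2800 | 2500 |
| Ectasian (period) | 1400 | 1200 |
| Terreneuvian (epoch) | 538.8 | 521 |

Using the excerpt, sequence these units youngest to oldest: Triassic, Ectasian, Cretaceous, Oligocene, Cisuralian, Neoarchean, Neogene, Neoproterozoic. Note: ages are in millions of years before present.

Sorting by start age (ascending Ma, since larger Ma = older): Neogene start 23.03, Oligocene start 33.9, Cretaceous start 145, Triassic start 251.902, Cisuralian start 298.9, Neoproterozoic start 1000, Ectasian start 1400, Neoarchean start 2800.

Neogene, Oligocene, Cretaceous, Triassic, Cisuralian, Neoproterozoic, Ectasian, Neoarchean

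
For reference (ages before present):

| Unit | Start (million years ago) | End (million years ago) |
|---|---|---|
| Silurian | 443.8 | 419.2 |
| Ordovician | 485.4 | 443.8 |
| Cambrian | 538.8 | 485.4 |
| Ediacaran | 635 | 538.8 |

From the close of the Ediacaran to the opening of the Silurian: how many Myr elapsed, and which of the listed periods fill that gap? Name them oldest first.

95 million years; Cambrian, Ordovician

The Ediacaran closes at 538.8 Ma and the Silurian opens at 443.8 Ma, so the interval is 538.8 − 443.8 = 95 Myr.
A period fits inside if it starts at or after 538.8 Ma and ends at or before 443.8 Ma; oldest first that gives Cambrian, Ordovician.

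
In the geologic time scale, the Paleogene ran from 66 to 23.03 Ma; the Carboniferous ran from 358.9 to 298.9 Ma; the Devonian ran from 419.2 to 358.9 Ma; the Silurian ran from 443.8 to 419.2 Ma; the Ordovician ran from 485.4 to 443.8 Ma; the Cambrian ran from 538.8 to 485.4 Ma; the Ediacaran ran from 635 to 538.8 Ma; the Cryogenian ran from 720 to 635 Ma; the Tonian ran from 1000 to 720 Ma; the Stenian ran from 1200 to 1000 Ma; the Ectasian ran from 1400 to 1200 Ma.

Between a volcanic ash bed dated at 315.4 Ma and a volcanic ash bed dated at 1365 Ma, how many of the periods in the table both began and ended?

1365 Ma sits inside the Ectasian (1400–1200) and 315.4 Ma inside the Carboniferous (358.9–298.9); neither of those is wholly between the two dates.
The listed periods lying completely between them are Stenian, Tonian, Cryogenian, Ediacaran, Cambrian, Ordovician, Silurian, Devonian — 8 in all.

8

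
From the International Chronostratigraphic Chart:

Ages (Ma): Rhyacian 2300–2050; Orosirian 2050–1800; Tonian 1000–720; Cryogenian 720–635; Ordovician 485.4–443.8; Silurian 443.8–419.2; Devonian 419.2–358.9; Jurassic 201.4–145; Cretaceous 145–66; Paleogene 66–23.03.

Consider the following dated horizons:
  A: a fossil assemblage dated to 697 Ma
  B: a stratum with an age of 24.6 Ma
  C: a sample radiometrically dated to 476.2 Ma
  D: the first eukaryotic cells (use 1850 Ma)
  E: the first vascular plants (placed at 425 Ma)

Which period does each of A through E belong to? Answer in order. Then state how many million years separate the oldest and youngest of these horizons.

Match each age against the start–end ranges in the excerpt: A = 697 Ma → Cryogenian (720–635); B = 24.6 Ma → Paleogene (66–23.03); C = 476.2 Ma → Ordovician (485.4–443.8); D = 1850 Ma → Orosirian (2050–1800); E = 425 Ma → Silurian (443.8–419.2).
The largest age is 1850 Ma and the smallest is 24.6 Ma; their difference is 1825.4 Myr.

A — Cryogenian; B — Paleogene; C — Ordovician; D — Orosirian; E — Silurian; span 1825.4 million years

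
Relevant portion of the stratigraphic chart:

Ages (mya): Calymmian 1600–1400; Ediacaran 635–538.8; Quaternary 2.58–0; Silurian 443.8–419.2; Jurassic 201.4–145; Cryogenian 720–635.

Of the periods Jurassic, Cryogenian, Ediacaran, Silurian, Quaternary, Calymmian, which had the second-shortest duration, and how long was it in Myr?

Silurian, 24.6 million years

Durations: Jurassic 56.4; Cryogenian 85; Ediacaran 96.2; Silurian 24.6; Quaternary 2.58; Calymmian 200 Myr.
Sorted shortest-first: Quaternary (2.58), Silurian (24.6), Jurassic (56.4), Cryogenian (85), Ediacaran (96.2), Calymmian (200).
The second shortest is Silurian at 24.6 Myr.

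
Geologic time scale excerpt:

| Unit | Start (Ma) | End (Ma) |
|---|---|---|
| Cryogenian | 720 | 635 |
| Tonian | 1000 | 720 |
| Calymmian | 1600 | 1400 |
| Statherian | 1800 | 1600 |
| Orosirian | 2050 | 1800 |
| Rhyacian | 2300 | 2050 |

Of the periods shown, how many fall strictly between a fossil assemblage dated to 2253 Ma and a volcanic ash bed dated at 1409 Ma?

The older date is 2253 Ma and the younger is 1409 Ma.
Periods with start < 2253 and end > 1409 Ma: Orosirian (2050–1800), Statherian (1800–1600).
That is 2 complete periods.

2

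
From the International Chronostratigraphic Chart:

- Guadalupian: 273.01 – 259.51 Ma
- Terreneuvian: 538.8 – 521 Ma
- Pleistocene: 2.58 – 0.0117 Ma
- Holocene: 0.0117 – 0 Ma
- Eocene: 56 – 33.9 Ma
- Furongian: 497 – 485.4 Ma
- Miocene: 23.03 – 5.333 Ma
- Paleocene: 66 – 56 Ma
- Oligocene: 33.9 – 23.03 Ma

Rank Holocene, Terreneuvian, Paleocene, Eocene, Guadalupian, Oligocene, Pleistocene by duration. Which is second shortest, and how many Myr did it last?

Durations: Holocene 0.0117; Terreneuvian 17.8; Paleocene 10; Eocene 22.1; Guadalupian 13.5; Oligocene 10.87; Pleistocene 2.5683 Myr.
Sorted shortest-first: Holocene (0.0117), Pleistocene (2.5683), Paleocene (10), Oligocene (10.87), Guadalupian (13.5), Terreneuvian (17.8), Eocene (22.1).
The second shortest is Pleistocene at 2.5683 Myr.

Pleistocene, 2.5683 million years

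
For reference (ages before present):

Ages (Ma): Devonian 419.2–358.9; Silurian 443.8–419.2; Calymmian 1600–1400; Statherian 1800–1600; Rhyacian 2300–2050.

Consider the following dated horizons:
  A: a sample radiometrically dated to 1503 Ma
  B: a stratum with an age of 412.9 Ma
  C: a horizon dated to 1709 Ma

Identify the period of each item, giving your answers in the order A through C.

A — Calymmian; B — Devonian; C — Statherian

A: 1503 Ma lies in 1600–1400 Ma, so Calymmian.
B: 412.9 Ma lies in 419.2–358.9 Ma, so Devonian.
C: 1709 Ma lies in 1800–1600 Ma, so Statherian.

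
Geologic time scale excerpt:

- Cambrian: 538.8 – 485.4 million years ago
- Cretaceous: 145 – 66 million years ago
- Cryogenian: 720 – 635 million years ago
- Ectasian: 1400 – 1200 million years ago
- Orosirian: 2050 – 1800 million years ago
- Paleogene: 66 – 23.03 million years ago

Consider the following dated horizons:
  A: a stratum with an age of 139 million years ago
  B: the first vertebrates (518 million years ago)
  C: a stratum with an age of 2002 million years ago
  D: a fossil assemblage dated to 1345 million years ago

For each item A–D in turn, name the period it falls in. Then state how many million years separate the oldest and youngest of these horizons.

A — Cretaceous; B — Cambrian; C — Orosirian; D — Ectasian; span 1863 million years

Match each age against the start–end ranges in the excerpt: A = 139 Ma → Cretaceous (145–66); B = 518 Ma → Cambrian (538.8–485.4); C = 2002 Ma → Orosirian (2050–1800); D = 1345 Ma → Ectasian (1400–1200).
The largest age is 2002 Ma and the smallest is 139 Ma; their difference is 1863 Myr.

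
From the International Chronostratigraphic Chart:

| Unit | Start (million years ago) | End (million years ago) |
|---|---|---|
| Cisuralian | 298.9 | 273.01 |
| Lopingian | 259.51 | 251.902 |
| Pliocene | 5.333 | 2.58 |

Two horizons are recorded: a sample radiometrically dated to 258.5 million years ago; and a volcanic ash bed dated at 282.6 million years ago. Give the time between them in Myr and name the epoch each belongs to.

24.1 million years apart; the first in the Lopingian, the second in the Cisuralian

Elapsed time: 282.6 − 258.5 = 24.1 Myr.
258.5 Ma lies within 259.51–251.902 Ma: Lopingian.
282.6 Ma lies within 298.9–273.01 Ma: Cisuralian.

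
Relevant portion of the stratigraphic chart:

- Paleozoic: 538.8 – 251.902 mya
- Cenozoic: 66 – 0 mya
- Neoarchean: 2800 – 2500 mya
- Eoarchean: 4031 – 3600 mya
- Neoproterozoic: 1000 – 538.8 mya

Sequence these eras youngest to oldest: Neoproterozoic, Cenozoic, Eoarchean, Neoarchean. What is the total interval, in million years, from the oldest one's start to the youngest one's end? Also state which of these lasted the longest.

Cenozoic, Neoproterozoic, Neoarchean, Eoarchean; total span 4031 Myr; longest is Neoproterozoic

Start ages (Ma): Eoarchean 4031, Neoarchean 2800, Neoproterozoic 1000, Cenozoic 66.
Ordered youngest to oldest: Cenozoic, Neoproterozoic, Neoarchean, Eoarchean.
Span = 4031 − 0 = 4031 Myr.
Durations: Cenozoic 66, Neoarchean 300, Eoarchean 431, Neoproterozoic 461.2 → longest is Neoproterozoic (461.2 Myr).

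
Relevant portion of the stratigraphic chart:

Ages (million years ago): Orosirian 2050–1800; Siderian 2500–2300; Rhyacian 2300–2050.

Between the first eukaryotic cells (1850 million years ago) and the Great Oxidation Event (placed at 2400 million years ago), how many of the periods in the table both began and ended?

1

2400 Ma sits inside the Siderian (2500–2300) and 1850 Ma inside the Orosirian (2050–1800); neither of those is wholly between the two dates.
The listed periods lying completely between them are Rhyacian — 1 in all.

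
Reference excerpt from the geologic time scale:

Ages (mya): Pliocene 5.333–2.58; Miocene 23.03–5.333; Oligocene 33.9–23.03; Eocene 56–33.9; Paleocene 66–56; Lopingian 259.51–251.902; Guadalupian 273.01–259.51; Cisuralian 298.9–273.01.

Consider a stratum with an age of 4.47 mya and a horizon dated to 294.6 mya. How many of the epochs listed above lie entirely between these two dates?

6

294.6 Ma sits inside the Cisuralian (298.9–273.01) and 4.47 Ma inside the Pliocene (5.333–2.58); neither of those is wholly between the two dates.
The listed epochs lying completely between them are Guadalupian, Lopingian, Paleocene, Eocene, Oligocene, Miocene — 6 in all.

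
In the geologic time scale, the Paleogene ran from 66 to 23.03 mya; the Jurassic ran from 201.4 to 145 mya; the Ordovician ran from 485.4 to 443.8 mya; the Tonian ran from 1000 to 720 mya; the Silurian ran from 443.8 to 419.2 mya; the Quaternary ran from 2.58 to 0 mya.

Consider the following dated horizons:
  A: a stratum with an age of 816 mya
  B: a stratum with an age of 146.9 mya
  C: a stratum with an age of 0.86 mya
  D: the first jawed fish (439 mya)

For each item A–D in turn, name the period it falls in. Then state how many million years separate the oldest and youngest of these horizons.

Match each age against the start–end ranges in the excerpt: A = 816 Ma → Tonian (1000–720); B = 146.9 Ma → Jurassic (201.4–145); C = 0.86 Ma → Quaternary (2.58–0); D = 439 Ma → Silurian (443.8–419.2).
The largest age is 816 Ma and the smallest is 0.86 Ma; their difference is 815.14 Myr.

A — Tonian; B — Jurassic; C — Quaternary; D — Silurian; span 815.14 million years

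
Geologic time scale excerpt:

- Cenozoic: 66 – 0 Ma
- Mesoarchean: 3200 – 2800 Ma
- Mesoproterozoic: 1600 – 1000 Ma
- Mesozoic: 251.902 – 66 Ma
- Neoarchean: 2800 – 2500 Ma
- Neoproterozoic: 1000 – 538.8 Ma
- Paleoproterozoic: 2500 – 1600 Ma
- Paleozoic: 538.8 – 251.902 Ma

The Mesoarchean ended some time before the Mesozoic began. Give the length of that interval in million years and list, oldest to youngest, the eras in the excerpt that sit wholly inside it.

2548.098 million years; Neoarchean, Paleoproterozoic, Mesoproterozoic, Neoproterozoic, Paleozoic

End of Mesoarchean = 2800 Ma; start of Mesozoic = 251.902 Ma.
Gap = 2800 − 251.902 = 2548.098 Myr.
Eras wholly inside 2800–251.902 Ma: Neoarchean (2800–2500), Paleoproterozoic (2500–1600), Mesoproterozoic (1600–1000), Neoproterozoic (1000–538.8), Paleozoic (538.8–251.902).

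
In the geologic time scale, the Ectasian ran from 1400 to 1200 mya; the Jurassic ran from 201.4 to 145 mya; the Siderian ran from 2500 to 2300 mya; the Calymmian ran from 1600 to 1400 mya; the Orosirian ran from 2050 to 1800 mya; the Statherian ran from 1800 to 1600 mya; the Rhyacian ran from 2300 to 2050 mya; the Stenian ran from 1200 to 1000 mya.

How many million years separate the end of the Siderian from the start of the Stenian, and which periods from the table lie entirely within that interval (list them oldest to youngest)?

The Siderian closes at 2300 Ma and the Stenian opens at 1200 Ma, so the interval is 2300 − 1200 = 1100 Myr.
A period fits inside if it starts at or after 2300 Ma and ends at or before 1200 Ma; oldest first that gives Rhyacian, Orosirian, Statherian, Calymmian, Ectasian.

1100 million years; Rhyacian, Orosirian, Statherian, Calymmian, Ectasian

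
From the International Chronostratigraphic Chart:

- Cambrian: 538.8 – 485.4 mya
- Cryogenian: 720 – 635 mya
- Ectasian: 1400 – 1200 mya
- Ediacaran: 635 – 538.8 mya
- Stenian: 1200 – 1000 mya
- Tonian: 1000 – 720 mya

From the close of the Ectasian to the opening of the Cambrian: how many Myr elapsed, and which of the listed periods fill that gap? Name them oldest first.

End of Ectasian = 1200 Ma; start of Cambrian = 538.8 Ma.
Gap = 1200 − 538.8 = 661.2 Myr.
Periods wholly inside 1200–538.8 Ma: Stenian (1200–1000), Tonian (1000–720), Cryogenian (720–635), Ediacaran (635–538.8).

661.2 million years; Stenian, Tonian, Cryogenian, Ediacaran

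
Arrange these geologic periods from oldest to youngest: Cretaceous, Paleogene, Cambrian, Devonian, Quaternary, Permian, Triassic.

Group by era (each group listed oldest first) — Paleozoic: Cambrian, Devonian, Permian; Mesozoic: Triassic, Cretaceous; Cenozoic: Paleogene, Quaternary. The eras run Paleozoic → Mesozoic → Cenozoic. Concatenating the groups in that era order gives oldest to youngest directly.

Cambrian, Devonian, Permian, Triassic, Cretaceous, Paleogene, Quaternary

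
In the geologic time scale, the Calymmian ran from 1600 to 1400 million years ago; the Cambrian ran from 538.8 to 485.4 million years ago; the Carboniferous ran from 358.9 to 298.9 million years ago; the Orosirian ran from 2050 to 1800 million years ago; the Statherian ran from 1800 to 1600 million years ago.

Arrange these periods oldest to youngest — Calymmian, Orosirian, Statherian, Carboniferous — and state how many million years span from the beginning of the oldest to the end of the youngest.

From the excerpt: Calymmian 1600–1400; Orosirian 2050–1800; Statherian 1800–1600; Carboniferous 358.9–298.9 (Ma).
Larger Ma is earlier, so the oldest is Orosirian and the youngest is Carboniferous; oldest to youngest: Orosirian, Statherian, Calymmian, Carboniferous.
Oldest start 2050 minus youngest end 298.9 gives 1751.1 Myr overall.

Orosirian, Statherian, Calymmian, Carboniferous; total span 1751.1 Myr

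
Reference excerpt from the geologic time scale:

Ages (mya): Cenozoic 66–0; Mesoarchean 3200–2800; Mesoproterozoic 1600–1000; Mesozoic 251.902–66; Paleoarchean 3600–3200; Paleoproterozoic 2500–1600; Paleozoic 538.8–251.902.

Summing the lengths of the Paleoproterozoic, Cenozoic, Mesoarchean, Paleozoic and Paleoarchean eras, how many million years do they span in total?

Each duration: Paleoproterozoic = 900; Cenozoic = 66; Mesoarchean = 400; Paleozoic = 286.898; Paleoarchean = 400.
Sum: 900 + 66 + 400 + 286.898 + 400 = 2052.898 Myr.

2052.898 million years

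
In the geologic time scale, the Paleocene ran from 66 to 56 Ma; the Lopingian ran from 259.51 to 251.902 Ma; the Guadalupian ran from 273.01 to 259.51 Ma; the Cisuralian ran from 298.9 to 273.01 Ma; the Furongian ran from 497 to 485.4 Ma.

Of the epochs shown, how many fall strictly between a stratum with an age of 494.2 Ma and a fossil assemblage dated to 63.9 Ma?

3

494.2 Ma sits inside the Furongian (497–485.4) and 63.9 Ma inside the Paleocene (66–56); neither of those is wholly between the two dates.
The listed epochs lying completely between them are Cisuralian, Guadalupian, Lopingian — 3 in all.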